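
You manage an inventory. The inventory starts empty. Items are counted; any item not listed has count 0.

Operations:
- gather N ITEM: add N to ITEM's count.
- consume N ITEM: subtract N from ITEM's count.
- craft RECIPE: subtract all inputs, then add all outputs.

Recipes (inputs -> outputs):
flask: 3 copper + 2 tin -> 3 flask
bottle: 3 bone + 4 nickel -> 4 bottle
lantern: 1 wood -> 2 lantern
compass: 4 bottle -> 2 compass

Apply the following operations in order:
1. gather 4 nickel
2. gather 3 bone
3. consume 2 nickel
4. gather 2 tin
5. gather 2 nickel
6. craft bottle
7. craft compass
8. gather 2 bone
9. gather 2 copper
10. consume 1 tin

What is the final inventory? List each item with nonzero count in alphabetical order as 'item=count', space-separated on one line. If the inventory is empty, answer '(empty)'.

Answer: bone=2 compass=2 copper=2 tin=1

Derivation:
After 1 (gather 4 nickel): nickel=4
After 2 (gather 3 bone): bone=3 nickel=4
After 3 (consume 2 nickel): bone=3 nickel=2
After 4 (gather 2 tin): bone=3 nickel=2 tin=2
After 5 (gather 2 nickel): bone=3 nickel=4 tin=2
After 6 (craft bottle): bottle=4 tin=2
After 7 (craft compass): compass=2 tin=2
After 8 (gather 2 bone): bone=2 compass=2 tin=2
After 9 (gather 2 copper): bone=2 compass=2 copper=2 tin=2
After 10 (consume 1 tin): bone=2 compass=2 copper=2 tin=1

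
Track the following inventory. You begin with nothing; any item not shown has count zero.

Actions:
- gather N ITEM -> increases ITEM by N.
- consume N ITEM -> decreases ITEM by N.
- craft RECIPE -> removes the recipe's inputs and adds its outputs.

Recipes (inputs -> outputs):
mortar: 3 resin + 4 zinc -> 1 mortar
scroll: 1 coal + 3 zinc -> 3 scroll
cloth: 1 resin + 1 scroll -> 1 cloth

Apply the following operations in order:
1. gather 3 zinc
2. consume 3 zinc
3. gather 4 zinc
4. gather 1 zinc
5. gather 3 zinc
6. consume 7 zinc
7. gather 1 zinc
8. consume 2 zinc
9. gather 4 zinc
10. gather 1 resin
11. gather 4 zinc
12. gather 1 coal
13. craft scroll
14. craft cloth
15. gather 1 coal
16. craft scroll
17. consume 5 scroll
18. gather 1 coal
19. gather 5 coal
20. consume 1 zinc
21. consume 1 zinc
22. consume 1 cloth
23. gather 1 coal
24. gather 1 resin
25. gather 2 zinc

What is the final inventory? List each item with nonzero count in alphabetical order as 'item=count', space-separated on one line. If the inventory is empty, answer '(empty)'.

After 1 (gather 3 zinc): zinc=3
After 2 (consume 3 zinc): (empty)
After 3 (gather 4 zinc): zinc=4
After 4 (gather 1 zinc): zinc=5
After 5 (gather 3 zinc): zinc=8
After 6 (consume 7 zinc): zinc=1
After 7 (gather 1 zinc): zinc=2
After 8 (consume 2 zinc): (empty)
After 9 (gather 4 zinc): zinc=4
After 10 (gather 1 resin): resin=1 zinc=4
After 11 (gather 4 zinc): resin=1 zinc=8
After 12 (gather 1 coal): coal=1 resin=1 zinc=8
After 13 (craft scroll): resin=1 scroll=3 zinc=5
After 14 (craft cloth): cloth=1 scroll=2 zinc=5
After 15 (gather 1 coal): cloth=1 coal=1 scroll=2 zinc=5
After 16 (craft scroll): cloth=1 scroll=5 zinc=2
After 17 (consume 5 scroll): cloth=1 zinc=2
After 18 (gather 1 coal): cloth=1 coal=1 zinc=2
After 19 (gather 5 coal): cloth=1 coal=6 zinc=2
After 20 (consume 1 zinc): cloth=1 coal=6 zinc=1
After 21 (consume 1 zinc): cloth=1 coal=6
After 22 (consume 1 cloth): coal=6
After 23 (gather 1 coal): coal=7
After 24 (gather 1 resin): coal=7 resin=1
After 25 (gather 2 zinc): coal=7 resin=1 zinc=2

Answer: coal=7 resin=1 zinc=2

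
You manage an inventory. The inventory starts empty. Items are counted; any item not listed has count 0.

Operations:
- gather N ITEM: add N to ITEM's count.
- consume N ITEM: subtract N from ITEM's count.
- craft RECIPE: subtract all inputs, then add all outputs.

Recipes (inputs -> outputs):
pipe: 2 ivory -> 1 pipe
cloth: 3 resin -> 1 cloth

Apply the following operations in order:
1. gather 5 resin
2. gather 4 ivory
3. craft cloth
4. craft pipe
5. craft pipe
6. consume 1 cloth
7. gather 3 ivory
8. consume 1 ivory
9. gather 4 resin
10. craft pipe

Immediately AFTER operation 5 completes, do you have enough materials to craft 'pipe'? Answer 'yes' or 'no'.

After 1 (gather 5 resin): resin=5
After 2 (gather 4 ivory): ivory=4 resin=5
After 3 (craft cloth): cloth=1 ivory=4 resin=2
After 4 (craft pipe): cloth=1 ivory=2 pipe=1 resin=2
After 5 (craft pipe): cloth=1 pipe=2 resin=2

Answer: no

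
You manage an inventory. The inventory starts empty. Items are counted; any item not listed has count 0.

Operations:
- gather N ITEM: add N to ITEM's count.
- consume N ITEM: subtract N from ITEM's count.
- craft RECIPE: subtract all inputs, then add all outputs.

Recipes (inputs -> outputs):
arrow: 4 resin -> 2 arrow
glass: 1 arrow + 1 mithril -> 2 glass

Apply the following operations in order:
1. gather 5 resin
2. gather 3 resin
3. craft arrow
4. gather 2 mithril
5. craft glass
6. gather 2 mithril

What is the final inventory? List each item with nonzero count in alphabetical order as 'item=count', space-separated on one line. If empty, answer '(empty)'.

After 1 (gather 5 resin): resin=5
After 2 (gather 3 resin): resin=8
After 3 (craft arrow): arrow=2 resin=4
After 4 (gather 2 mithril): arrow=2 mithril=2 resin=4
After 5 (craft glass): arrow=1 glass=2 mithril=1 resin=4
After 6 (gather 2 mithril): arrow=1 glass=2 mithril=3 resin=4

Answer: arrow=1 glass=2 mithril=3 resin=4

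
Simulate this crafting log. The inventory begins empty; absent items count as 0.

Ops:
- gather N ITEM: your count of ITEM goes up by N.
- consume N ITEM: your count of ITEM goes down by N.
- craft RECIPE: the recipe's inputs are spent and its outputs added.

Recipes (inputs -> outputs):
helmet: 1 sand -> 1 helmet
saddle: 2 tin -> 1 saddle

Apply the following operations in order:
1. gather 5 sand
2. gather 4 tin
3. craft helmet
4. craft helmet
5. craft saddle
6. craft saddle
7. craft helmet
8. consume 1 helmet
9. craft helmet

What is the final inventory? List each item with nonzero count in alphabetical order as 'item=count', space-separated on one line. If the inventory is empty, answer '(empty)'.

After 1 (gather 5 sand): sand=5
After 2 (gather 4 tin): sand=5 tin=4
After 3 (craft helmet): helmet=1 sand=4 tin=4
After 4 (craft helmet): helmet=2 sand=3 tin=4
After 5 (craft saddle): helmet=2 saddle=1 sand=3 tin=2
After 6 (craft saddle): helmet=2 saddle=2 sand=3
After 7 (craft helmet): helmet=3 saddle=2 sand=2
After 8 (consume 1 helmet): helmet=2 saddle=2 sand=2
After 9 (craft helmet): helmet=3 saddle=2 sand=1

Answer: helmet=3 saddle=2 sand=1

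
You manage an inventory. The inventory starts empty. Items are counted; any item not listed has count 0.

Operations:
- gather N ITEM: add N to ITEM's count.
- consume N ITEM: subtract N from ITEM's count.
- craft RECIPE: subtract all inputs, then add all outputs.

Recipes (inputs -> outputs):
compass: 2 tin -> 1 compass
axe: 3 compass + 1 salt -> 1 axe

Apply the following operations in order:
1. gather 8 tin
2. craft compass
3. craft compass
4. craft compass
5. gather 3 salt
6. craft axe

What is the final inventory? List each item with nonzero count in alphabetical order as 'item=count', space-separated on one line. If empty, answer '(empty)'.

Answer: axe=1 salt=2 tin=2

Derivation:
After 1 (gather 8 tin): tin=8
After 2 (craft compass): compass=1 tin=6
After 3 (craft compass): compass=2 tin=4
After 4 (craft compass): compass=3 tin=2
After 5 (gather 3 salt): compass=3 salt=3 tin=2
After 6 (craft axe): axe=1 salt=2 tin=2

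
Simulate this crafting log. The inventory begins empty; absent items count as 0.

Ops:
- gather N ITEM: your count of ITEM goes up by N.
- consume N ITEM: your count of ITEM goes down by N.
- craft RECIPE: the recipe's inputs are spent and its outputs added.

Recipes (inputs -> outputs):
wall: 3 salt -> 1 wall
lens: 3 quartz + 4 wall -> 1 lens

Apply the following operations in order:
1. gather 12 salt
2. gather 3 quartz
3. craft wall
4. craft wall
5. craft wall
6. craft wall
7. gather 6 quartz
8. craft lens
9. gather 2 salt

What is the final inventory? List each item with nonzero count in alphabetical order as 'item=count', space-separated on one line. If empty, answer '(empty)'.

Answer: lens=1 quartz=6 salt=2

Derivation:
After 1 (gather 12 salt): salt=12
After 2 (gather 3 quartz): quartz=3 salt=12
After 3 (craft wall): quartz=3 salt=9 wall=1
After 4 (craft wall): quartz=3 salt=6 wall=2
After 5 (craft wall): quartz=3 salt=3 wall=3
After 6 (craft wall): quartz=3 wall=4
After 7 (gather 6 quartz): quartz=9 wall=4
After 8 (craft lens): lens=1 quartz=6
After 9 (gather 2 salt): lens=1 quartz=6 salt=2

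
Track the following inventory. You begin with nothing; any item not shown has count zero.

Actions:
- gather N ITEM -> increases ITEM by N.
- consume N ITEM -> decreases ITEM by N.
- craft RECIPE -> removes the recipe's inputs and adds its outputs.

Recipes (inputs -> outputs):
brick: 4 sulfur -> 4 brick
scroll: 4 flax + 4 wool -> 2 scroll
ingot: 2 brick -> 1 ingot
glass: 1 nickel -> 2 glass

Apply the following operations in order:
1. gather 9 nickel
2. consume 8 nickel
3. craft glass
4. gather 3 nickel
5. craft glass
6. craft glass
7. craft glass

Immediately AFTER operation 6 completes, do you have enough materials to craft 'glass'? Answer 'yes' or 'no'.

Answer: yes

Derivation:
After 1 (gather 9 nickel): nickel=9
After 2 (consume 8 nickel): nickel=1
After 3 (craft glass): glass=2
After 4 (gather 3 nickel): glass=2 nickel=3
After 5 (craft glass): glass=4 nickel=2
After 6 (craft glass): glass=6 nickel=1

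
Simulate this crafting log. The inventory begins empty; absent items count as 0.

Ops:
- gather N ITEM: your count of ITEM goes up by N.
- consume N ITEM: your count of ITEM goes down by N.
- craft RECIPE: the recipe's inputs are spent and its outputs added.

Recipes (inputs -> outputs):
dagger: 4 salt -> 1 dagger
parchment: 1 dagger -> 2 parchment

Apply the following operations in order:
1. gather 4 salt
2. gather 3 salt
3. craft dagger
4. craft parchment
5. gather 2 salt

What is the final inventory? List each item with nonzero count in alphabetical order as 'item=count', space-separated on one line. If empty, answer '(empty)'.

After 1 (gather 4 salt): salt=4
After 2 (gather 3 salt): salt=7
After 3 (craft dagger): dagger=1 salt=3
After 4 (craft parchment): parchment=2 salt=3
After 5 (gather 2 salt): parchment=2 salt=5

Answer: parchment=2 salt=5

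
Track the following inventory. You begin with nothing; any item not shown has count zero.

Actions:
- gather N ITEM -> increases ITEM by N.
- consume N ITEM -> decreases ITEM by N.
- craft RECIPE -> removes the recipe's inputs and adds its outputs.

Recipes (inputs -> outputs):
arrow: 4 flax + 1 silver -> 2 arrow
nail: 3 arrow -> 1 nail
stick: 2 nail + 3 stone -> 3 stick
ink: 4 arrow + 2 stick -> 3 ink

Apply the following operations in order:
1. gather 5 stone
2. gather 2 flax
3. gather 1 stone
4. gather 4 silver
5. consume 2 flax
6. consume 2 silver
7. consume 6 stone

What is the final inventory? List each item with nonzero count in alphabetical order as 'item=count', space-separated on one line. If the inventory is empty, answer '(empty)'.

Answer: silver=2

Derivation:
After 1 (gather 5 stone): stone=5
After 2 (gather 2 flax): flax=2 stone=5
After 3 (gather 1 stone): flax=2 stone=6
After 4 (gather 4 silver): flax=2 silver=4 stone=6
After 5 (consume 2 flax): silver=4 stone=6
After 6 (consume 2 silver): silver=2 stone=6
After 7 (consume 6 stone): silver=2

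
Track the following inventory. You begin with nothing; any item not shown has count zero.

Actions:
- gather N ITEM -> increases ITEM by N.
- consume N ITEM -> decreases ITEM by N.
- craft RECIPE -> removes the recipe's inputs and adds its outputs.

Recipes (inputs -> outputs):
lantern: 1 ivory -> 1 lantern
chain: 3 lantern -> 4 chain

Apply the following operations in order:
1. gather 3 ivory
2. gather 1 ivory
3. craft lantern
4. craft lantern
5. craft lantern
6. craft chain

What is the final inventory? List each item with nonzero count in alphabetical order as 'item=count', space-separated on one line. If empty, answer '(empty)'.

Answer: chain=4 ivory=1

Derivation:
After 1 (gather 3 ivory): ivory=3
After 2 (gather 1 ivory): ivory=4
After 3 (craft lantern): ivory=3 lantern=1
After 4 (craft lantern): ivory=2 lantern=2
After 5 (craft lantern): ivory=1 lantern=3
After 6 (craft chain): chain=4 ivory=1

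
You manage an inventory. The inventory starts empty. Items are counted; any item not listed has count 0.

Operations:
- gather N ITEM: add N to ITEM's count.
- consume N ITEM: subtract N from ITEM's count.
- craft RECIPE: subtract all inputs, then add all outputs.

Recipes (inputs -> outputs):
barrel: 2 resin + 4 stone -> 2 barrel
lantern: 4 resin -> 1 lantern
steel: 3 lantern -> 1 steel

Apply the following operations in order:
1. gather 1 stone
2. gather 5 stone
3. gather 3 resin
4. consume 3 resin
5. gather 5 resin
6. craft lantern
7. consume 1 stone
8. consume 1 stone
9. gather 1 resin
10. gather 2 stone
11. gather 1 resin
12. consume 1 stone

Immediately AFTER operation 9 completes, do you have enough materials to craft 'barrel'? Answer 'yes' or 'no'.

Answer: yes

Derivation:
After 1 (gather 1 stone): stone=1
After 2 (gather 5 stone): stone=6
After 3 (gather 3 resin): resin=3 stone=6
After 4 (consume 3 resin): stone=6
After 5 (gather 5 resin): resin=5 stone=6
After 6 (craft lantern): lantern=1 resin=1 stone=6
After 7 (consume 1 stone): lantern=1 resin=1 stone=5
After 8 (consume 1 stone): lantern=1 resin=1 stone=4
After 9 (gather 1 resin): lantern=1 resin=2 stone=4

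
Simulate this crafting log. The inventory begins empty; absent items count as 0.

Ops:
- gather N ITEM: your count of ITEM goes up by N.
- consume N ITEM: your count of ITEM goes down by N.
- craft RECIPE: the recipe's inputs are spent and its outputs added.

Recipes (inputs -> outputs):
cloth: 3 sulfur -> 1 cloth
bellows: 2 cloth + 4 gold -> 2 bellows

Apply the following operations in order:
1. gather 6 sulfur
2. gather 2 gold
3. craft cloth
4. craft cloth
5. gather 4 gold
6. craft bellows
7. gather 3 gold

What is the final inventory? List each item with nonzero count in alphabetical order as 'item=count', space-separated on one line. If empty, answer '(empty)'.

Answer: bellows=2 gold=5

Derivation:
After 1 (gather 6 sulfur): sulfur=6
After 2 (gather 2 gold): gold=2 sulfur=6
After 3 (craft cloth): cloth=1 gold=2 sulfur=3
After 4 (craft cloth): cloth=2 gold=2
After 5 (gather 4 gold): cloth=2 gold=6
After 6 (craft bellows): bellows=2 gold=2
After 7 (gather 3 gold): bellows=2 gold=5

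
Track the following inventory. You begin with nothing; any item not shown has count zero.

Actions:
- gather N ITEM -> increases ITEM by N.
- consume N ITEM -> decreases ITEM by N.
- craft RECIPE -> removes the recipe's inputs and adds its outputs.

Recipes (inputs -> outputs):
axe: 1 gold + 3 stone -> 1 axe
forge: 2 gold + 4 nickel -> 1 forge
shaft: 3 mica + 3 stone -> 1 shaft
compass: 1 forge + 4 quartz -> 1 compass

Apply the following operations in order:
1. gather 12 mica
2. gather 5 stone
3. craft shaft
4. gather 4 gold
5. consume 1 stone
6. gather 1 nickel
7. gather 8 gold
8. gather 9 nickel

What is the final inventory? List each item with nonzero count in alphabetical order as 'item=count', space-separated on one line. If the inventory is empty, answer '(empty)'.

Answer: gold=12 mica=9 nickel=10 shaft=1 stone=1

Derivation:
After 1 (gather 12 mica): mica=12
After 2 (gather 5 stone): mica=12 stone=5
After 3 (craft shaft): mica=9 shaft=1 stone=2
After 4 (gather 4 gold): gold=4 mica=9 shaft=1 stone=2
After 5 (consume 1 stone): gold=4 mica=9 shaft=1 stone=1
After 6 (gather 1 nickel): gold=4 mica=9 nickel=1 shaft=1 stone=1
After 7 (gather 8 gold): gold=12 mica=9 nickel=1 shaft=1 stone=1
After 8 (gather 9 nickel): gold=12 mica=9 nickel=10 shaft=1 stone=1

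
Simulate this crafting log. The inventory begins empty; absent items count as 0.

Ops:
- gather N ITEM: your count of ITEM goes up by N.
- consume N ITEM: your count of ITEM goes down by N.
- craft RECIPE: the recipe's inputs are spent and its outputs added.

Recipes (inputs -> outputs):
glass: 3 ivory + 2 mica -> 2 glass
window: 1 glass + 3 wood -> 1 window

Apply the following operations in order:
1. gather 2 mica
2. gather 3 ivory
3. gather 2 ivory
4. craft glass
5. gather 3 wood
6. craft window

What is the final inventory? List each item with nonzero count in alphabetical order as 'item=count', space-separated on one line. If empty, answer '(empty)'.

Answer: glass=1 ivory=2 window=1

Derivation:
After 1 (gather 2 mica): mica=2
After 2 (gather 3 ivory): ivory=3 mica=2
After 3 (gather 2 ivory): ivory=5 mica=2
After 4 (craft glass): glass=2 ivory=2
After 5 (gather 3 wood): glass=2 ivory=2 wood=3
After 6 (craft window): glass=1 ivory=2 window=1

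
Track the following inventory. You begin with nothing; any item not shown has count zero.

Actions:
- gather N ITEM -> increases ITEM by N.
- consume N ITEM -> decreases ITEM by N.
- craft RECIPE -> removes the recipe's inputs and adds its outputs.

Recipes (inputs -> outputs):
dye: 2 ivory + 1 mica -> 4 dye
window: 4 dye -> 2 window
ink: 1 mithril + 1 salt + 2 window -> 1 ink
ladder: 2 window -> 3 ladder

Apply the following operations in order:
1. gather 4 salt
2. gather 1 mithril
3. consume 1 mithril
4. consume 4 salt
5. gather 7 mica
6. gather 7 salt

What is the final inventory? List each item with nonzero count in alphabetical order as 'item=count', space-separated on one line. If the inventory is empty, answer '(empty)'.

Answer: mica=7 salt=7

Derivation:
After 1 (gather 4 salt): salt=4
After 2 (gather 1 mithril): mithril=1 salt=4
After 3 (consume 1 mithril): salt=4
After 4 (consume 4 salt): (empty)
After 5 (gather 7 mica): mica=7
After 6 (gather 7 salt): mica=7 salt=7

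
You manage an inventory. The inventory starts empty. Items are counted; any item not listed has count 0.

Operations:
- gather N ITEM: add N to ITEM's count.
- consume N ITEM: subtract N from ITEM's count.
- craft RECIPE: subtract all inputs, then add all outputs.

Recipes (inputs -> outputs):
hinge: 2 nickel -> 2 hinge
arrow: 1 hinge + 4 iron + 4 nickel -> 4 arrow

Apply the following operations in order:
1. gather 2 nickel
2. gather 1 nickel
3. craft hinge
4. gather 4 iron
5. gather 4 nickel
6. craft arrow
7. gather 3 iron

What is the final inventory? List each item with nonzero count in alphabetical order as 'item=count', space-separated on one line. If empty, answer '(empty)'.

After 1 (gather 2 nickel): nickel=2
After 2 (gather 1 nickel): nickel=3
After 3 (craft hinge): hinge=2 nickel=1
After 4 (gather 4 iron): hinge=2 iron=4 nickel=1
After 5 (gather 4 nickel): hinge=2 iron=4 nickel=5
After 6 (craft arrow): arrow=4 hinge=1 nickel=1
After 7 (gather 3 iron): arrow=4 hinge=1 iron=3 nickel=1

Answer: arrow=4 hinge=1 iron=3 nickel=1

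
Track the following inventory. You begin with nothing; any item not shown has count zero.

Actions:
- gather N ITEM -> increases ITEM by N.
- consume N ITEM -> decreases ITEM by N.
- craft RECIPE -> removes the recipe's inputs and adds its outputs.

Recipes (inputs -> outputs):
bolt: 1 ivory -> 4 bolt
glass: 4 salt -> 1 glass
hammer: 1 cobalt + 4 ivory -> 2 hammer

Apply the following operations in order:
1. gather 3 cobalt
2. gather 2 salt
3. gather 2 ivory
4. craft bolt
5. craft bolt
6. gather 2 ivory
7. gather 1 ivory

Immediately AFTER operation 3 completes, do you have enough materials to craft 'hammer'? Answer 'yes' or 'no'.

After 1 (gather 3 cobalt): cobalt=3
After 2 (gather 2 salt): cobalt=3 salt=2
After 3 (gather 2 ivory): cobalt=3 ivory=2 salt=2

Answer: no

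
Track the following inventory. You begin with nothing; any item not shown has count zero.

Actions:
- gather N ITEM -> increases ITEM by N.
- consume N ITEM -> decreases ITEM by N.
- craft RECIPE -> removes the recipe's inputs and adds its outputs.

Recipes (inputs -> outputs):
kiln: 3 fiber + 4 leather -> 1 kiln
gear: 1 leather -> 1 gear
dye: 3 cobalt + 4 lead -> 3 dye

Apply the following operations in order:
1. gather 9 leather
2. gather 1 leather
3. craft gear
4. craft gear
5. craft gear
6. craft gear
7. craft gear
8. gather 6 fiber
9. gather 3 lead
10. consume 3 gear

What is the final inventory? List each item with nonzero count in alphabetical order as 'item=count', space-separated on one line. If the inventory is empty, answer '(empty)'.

Answer: fiber=6 gear=2 lead=3 leather=5

Derivation:
After 1 (gather 9 leather): leather=9
After 2 (gather 1 leather): leather=10
After 3 (craft gear): gear=1 leather=9
After 4 (craft gear): gear=2 leather=8
After 5 (craft gear): gear=3 leather=7
After 6 (craft gear): gear=4 leather=6
After 7 (craft gear): gear=5 leather=5
After 8 (gather 6 fiber): fiber=6 gear=5 leather=5
After 9 (gather 3 lead): fiber=6 gear=5 lead=3 leather=5
After 10 (consume 3 gear): fiber=6 gear=2 lead=3 leather=5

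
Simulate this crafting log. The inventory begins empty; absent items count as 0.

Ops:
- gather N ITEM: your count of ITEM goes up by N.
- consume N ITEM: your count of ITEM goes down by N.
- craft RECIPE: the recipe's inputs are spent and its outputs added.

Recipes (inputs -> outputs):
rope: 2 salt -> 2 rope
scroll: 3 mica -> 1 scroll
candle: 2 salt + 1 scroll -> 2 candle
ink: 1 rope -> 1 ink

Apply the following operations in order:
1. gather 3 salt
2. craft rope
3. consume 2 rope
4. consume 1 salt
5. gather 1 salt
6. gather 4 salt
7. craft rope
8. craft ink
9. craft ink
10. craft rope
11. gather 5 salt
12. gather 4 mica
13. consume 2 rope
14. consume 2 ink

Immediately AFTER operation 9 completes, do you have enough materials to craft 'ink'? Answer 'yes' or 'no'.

After 1 (gather 3 salt): salt=3
After 2 (craft rope): rope=2 salt=1
After 3 (consume 2 rope): salt=1
After 4 (consume 1 salt): (empty)
After 5 (gather 1 salt): salt=1
After 6 (gather 4 salt): salt=5
After 7 (craft rope): rope=2 salt=3
After 8 (craft ink): ink=1 rope=1 salt=3
After 9 (craft ink): ink=2 salt=3

Answer: no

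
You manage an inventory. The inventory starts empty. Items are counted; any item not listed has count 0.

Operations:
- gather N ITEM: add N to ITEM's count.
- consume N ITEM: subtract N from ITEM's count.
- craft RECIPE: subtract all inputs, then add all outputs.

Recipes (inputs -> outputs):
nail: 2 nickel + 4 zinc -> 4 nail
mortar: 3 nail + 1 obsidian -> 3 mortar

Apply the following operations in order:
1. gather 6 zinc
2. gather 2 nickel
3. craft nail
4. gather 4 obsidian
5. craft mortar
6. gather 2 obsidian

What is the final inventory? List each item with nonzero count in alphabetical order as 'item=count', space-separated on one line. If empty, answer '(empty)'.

After 1 (gather 6 zinc): zinc=6
After 2 (gather 2 nickel): nickel=2 zinc=6
After 3 (craft nail): nail=4 zinc=2
After 4 (gather 4 obsidian): nail=4 obsidian=4 zinc=2
After 5 (craft mortar): mortar=3 nail=1 obsidian=3 zinc=2
After 6 (gather 2 obsidian): mortar=3 nail=1 obsidian=5 zinc=2

Answer: mortar=3 nail=1 obsidian=5 zinc=2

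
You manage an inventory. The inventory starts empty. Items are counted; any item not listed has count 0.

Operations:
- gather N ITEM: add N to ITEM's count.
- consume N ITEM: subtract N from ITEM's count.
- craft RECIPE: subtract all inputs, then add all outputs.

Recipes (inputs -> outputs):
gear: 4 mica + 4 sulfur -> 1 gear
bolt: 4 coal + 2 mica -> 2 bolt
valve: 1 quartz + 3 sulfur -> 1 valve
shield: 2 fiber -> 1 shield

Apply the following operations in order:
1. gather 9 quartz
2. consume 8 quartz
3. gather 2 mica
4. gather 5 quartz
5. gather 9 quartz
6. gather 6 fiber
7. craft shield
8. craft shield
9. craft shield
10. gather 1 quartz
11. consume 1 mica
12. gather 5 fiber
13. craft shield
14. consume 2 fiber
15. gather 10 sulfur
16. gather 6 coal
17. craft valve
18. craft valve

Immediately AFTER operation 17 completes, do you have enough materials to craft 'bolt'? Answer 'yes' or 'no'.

After 1 (gather 9 quartz): quartz=9
After 2 (consume 8 quartz): quartz=1
After 3 (gather 2 mica): mica=2 quartz=1
After 4 (gather 5 quartz): mica=2 quartz=6
After 5 (gather 9 quartz): mica=2 quartz=15
After 6 (gather 6 fiber): fiber=6 mica=2 quartz=15
After 7 (craft shield): fiber=4 mica=2 quartz=15 shield=1
After 8 (craft shield): fiber=2 mica=2 quartz=15 shield=2
After 9 (craft shield): mica=2 quartz=15 shield=3
After 10 (gather 1 quartz): mica=2 quartz=16 shield=3
After 11 (consume 1 mica): mica=1 quartz=16 shield=3
After 12 (gather 5 fiber): fiber=5 mica=1 quartz=16 shield=3
After 13 (craft shield): fiber=3 mica=1 quartz=16 shield=4
After 14 (consume 2 fiber): fiber=1 mica=1 quartz=16 shield=4
After 15 (gather 10 sulfur): fiber=1 mica=1 quartz=16 shield=4 sulfur=10
After 16 (gather 6 coal): coal=6 fiber=1 mica=1 quartz=16 shield=4 sulfur=10
After 17 (craft valve): coal=6 fiber=1 mica=1 quartz=15 shield=4 sulfur=7 valve=1

Answer: no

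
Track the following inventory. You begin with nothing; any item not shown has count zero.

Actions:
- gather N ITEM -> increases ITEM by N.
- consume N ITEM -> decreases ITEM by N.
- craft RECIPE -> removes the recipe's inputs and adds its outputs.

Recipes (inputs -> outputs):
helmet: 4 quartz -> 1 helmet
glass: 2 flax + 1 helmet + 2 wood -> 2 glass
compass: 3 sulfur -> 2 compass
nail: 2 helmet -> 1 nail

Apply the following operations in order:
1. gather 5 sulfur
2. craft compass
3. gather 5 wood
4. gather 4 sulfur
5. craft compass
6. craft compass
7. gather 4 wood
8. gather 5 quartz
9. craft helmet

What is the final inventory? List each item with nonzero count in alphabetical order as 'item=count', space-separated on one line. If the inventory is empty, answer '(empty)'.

Answer: compass=6 helmet=1 quartz=1 wood=9

Derivation:
After 1 (gather 5 sulfur): sulfur=5
After 2 (craft compass): compass=2 sulfur=2
After 3 (gather 5 wood): compass=2 sulfur=2 wood=5
After 4 (gather 4 sulfur): compass=2 sulfur=6 wood=5
After 5 (craft compass): compass=4 sulfur=3 wood=5
After 6 (craft compass): compass=6 wood=5
After 7 (gather 4 wood): compass=6 wood=9
After 8 (gather 5 quartz): compass=6 quartz=5 wood=9
After 9 (craft helmet): compass=6 helmet=1 quartz=1 wood=9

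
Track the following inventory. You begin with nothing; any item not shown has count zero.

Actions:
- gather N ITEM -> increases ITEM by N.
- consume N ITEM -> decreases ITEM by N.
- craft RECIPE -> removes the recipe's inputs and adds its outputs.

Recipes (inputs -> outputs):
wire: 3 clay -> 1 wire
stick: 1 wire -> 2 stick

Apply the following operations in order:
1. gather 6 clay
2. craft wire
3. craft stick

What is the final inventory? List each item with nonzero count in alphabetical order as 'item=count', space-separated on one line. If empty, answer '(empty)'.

After 1 (gather 6 clay): clay=6
After 2 (craft wire): clay=3 wire=1
After 3 (craft stick): clay=3 stick=2

Answer: clay=3 stick=2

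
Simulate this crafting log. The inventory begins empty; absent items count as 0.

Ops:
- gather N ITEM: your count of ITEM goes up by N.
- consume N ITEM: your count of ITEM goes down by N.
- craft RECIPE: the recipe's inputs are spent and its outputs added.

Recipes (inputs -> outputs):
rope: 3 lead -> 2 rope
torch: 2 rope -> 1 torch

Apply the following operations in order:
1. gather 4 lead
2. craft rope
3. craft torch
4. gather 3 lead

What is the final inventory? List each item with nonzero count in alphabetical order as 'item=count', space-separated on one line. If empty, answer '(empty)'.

After 1 (gather 4 lead): lead=4
After 2 (craft rope): lead=1 rope=2
After 3 (craft torch): lead=1 torch=1
After 4 (gather 3 lead): lead=4 torch=1

Answer: lead=4 torch=1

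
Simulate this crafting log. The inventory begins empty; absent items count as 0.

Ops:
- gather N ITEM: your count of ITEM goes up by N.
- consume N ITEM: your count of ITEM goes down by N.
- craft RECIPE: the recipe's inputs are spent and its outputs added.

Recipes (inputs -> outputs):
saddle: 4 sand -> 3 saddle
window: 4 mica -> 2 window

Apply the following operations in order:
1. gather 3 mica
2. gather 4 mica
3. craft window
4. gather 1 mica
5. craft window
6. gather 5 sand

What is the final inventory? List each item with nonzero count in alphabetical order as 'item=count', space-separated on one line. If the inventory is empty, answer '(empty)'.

Answer: sand=5 window=4

Derivation:
After 1 (gather 3 mica): mica=3
After 2 (gather 4 mica): mica=7
After 3 (craft window): mica=3 window=2
After 4 (gather 1 mica): mica=4 window=2
After 5 (craft window): window=4
After 6 (gather 5 sand): sand=5 window=4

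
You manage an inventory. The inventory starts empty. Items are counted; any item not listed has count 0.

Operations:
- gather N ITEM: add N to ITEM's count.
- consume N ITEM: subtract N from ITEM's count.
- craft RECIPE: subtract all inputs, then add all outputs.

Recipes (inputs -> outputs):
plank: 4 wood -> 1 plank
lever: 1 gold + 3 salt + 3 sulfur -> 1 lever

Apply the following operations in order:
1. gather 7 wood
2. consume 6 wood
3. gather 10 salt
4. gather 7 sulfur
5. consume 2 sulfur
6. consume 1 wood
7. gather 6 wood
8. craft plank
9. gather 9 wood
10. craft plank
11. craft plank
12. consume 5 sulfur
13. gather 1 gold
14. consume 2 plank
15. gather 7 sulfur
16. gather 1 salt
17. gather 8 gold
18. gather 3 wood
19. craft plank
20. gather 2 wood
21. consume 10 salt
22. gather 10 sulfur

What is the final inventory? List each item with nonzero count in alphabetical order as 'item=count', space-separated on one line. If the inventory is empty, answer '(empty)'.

After 1 (gather 7 wood): wood=7
After 2 (consume 6 wood): wood=1
After 3 (gather 10 salt): salt=10 wood=1
After 4 (gather 7 sulfur): salt=10 sulfur=7 wood=1
After 5 (consume 2 sulfur): salt=10 sulfur=5 wood=1
After 6 (consume 1 wood): salt=10 sulfur=5
After 7 (gather 6 wood): salt=10 sulfur=5 wood=6
After 8 (craft plank): plank=1 salt=10 sulfur=5 wood=2
After 9 (gather 9 wood): plank=1 salt=10 sulfur=5 wood=11
After 10 (craft plank): plank=2 salt=10 sulfur=5 wood=7
After 11 (craft plank): plank=3 salt=10 sulfur=5 wood=3
After 12 (consume 5 sulfur): plank=3 salt=10 wood=3
After 13 (gather 1 gold): gold=1 plank=3 salt=10 wood=3
After 14 (consume 2 plank): gold=1 plank=1 salt=10 wood=3
After 15 (gather 7 sulfur): gold=1 plank=1 salt=10 sulfur=7 wood=3
After 16 (gather 1 salt): gold=1 plank=1 salt=11 sulfur=7 wood=3
After 17 (gather 8 gold): gold=9 plank=1 salt=11 sulfur=7 wood=3
After 18 (gather 3 wood): gold=9 plank=1 salt=11 sulfur=7 wood=6
After 19 (craft plank): gold=9 plank=2 salt=11 sulfur=7 wood=2
After 20 (gather 2 wood): gold=9 plank=2 salt=11 sulfur=7 wood=4
After 21 (consume 10 salt): gold=9 plank=2 salt=1 sulfur=7 wood=4
After 22 (gather 10 sulfur): gold=9 plank=2 salt=1 sulfur=17 wood=4

Answer: gold=9 plank=2 salt=1 sulfur=17 wood=4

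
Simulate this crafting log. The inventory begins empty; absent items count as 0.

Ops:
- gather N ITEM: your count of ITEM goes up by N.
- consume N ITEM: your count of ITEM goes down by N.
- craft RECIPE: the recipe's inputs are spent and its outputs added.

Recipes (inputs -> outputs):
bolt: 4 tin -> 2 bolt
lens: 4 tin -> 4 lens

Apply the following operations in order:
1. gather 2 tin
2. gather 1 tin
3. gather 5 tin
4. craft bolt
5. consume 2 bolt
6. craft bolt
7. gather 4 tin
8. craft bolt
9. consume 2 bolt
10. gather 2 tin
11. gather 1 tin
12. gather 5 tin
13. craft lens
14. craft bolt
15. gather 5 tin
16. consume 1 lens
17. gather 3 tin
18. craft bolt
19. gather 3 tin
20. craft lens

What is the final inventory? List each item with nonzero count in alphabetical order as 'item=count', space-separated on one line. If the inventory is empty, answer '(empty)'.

After 1 (gather 2 tin): tin=2
After 2 (gather 1 tin): tin=3
After 3 (gather 5 tin): tin=8
After 4 (craft bolt): bolt=2 tin=4
After 5 (consume 2 bolt): tin=4
After 6 (craft bolt): bolt=2
After 7 (gather 4 tin): bolt=2 tin=4
After 8 (craft bolt): bolt=4
After 9 (consume 2 bolt): bolt=2
After 10 (gather 2 tin): bolt=2 tin=2
After 11 (gather 1 tin): bolt=2 tin=3
After 12 (gather 5 tin): bolt=2 tin=8
After 13 (craft lens): bolt=2 lens=4 tin=4
After 14 (craft bolt): bolt=4 lens=4
After 15 (gather 5 tin): bolt=4 lens=4 tin=5
After 16 (consume 1 lens): bolt=4 lens=3 tin=5
After 17 (gather 3 tin): bolt=4 lens=3 tin=8
After 18 (craft bolt): bolt=6 lens=3 tin=4
After 19 (gather 3 tin): bolt=6 lens=3 tin=7
After 20 (craft lens): bolt=6 lens=7 tin=3

Answer: bolt=6 lens=7 tin=3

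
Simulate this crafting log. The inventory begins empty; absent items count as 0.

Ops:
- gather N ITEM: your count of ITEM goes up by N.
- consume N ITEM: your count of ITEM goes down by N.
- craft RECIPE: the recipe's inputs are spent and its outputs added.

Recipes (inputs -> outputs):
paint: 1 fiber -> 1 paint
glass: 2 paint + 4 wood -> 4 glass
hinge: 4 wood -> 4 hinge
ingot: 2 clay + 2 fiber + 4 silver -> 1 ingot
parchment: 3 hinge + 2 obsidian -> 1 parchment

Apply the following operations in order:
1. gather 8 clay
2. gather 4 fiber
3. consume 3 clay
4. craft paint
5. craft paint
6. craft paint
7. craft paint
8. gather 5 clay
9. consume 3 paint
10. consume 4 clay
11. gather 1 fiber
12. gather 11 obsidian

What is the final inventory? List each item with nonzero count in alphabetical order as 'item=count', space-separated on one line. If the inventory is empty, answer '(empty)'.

After 1 (gather 8 clay): clay=8
After 2 (gather 4 fiber): clay=8 fiber=4
After 3 (consume 3 clay): clay=5 fiber=4
After 4 (craft paint): clay=5 fiber=3 paint=1
After 5 (craft paint): clay=5 fiber=2 paint=2
After 6 (craft paint): clay=5 fiber=1 paint=3
After 7 (craft paint): clay=5 paint=4
After 8 (gather 5 clay): clay=10 paint=4
After 9 (consume 3 paint): clay=10 paint=1
After 10 (consume 4 clay): clay=6 paint=1
After 11 (gather 1 fiber): clay=6 fiber=1 paint=1
After 12 (gather 11 obsidian): clay=6 fiber=1 obsidian=11 paint=1

Answer: clay=6 fiber=1 obsidian=11 paint=1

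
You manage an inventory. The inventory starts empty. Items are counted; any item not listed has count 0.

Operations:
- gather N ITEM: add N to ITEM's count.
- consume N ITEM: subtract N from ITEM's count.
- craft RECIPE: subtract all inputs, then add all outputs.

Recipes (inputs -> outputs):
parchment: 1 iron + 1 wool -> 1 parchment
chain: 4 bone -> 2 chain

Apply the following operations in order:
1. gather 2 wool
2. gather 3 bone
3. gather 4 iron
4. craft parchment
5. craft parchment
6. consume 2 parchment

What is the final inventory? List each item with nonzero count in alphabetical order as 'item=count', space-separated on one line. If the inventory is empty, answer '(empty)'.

Answer: bone=3 iron=2

Derivation:
After 1 (gather 2 wool): wool=2
After 2 (gather 3 bone): bone=3 wool=2
After 3 (gather 4 iron): bone=3 iron=4 wool=2
After 4 (craft parchment): bone=3 iron=3 parchment=1 wool=1
After 5 (craft parchment): bone=3 iron=2 parchment=2
After 6 (consume 2 parchment): bone=3 iron=2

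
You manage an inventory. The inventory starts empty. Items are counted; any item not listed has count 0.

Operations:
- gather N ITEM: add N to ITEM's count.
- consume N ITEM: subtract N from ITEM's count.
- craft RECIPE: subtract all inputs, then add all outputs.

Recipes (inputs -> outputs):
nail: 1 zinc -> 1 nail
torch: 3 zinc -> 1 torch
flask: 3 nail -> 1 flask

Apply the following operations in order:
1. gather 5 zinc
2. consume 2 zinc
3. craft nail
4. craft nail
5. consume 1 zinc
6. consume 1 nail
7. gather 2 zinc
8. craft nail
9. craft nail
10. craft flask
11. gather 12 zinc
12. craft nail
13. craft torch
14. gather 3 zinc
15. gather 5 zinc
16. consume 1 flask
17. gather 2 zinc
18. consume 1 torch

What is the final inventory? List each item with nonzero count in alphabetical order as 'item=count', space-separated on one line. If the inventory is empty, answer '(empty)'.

Answer: nail=1 zinc=18

Derivation:
After 1 (gather 5 zinc): zinc=5
After 2 (consume 2 zinc): zinc=3
After 3 (craft nail): nail=1 zinc=2
After 4 (craft nail): nail=2 zinc=1
After 5 (consume 1 zinc): nail=2
After 6 (consume 1 nail): nail=1
After 7 (gather 2 zinc): nail=1 zinc=2
After 8 (craft nail): nail=2 zinc=1
After 9 (craft nail): nail=3
After 10 (craft flask): flask=1
After 11 (gather 12 zinc): flask=1 zinc=12
After 12 (craft nail): flask=1 nail=1 zinc=11
After 13 (craft torch): flask=1 nail=1 torch=1 zinc=8
After 14 (gather 3 zinc): flask=1 nail=1 torch=1 zinc=11
After 15 (gather 5 zinc): flask=1 nail=1 torch=1 zinc=16
After 16 (consume 1 flask): nail=1 torch=1 zinc=16
After 17 (gather 2 zinc): nail=1 torch=1 zinc=18
After 18 (consume 1 torch): nail=1 zinc=18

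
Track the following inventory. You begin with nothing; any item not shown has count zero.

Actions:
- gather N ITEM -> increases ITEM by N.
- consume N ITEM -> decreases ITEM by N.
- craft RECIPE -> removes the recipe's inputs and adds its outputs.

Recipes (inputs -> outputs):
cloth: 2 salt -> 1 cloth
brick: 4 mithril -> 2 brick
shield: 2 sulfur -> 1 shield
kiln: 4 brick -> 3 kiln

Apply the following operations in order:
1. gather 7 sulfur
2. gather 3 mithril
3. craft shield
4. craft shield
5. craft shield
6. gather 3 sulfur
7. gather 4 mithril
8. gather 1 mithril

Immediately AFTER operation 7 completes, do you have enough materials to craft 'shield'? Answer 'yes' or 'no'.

After 1 (gather 7 sulfur): sulfur=7
After 2 (gather 3 mithril): mithril=3 sulfur=7
After 3 (craft shield): mithril=3 shield=1 sulfur=5
After 4 (craft shield): mithril=3 shield=2 sulfur=3
After 5 (craft shield): mithril=3 shield=3 sulfur=1
After 6 (gather 3 sulfur): mithril=3 shield=3 sulfur=4
After 7 (gather 4 mithril): mithril=7 shield=3 sulfur=4

Answer: yes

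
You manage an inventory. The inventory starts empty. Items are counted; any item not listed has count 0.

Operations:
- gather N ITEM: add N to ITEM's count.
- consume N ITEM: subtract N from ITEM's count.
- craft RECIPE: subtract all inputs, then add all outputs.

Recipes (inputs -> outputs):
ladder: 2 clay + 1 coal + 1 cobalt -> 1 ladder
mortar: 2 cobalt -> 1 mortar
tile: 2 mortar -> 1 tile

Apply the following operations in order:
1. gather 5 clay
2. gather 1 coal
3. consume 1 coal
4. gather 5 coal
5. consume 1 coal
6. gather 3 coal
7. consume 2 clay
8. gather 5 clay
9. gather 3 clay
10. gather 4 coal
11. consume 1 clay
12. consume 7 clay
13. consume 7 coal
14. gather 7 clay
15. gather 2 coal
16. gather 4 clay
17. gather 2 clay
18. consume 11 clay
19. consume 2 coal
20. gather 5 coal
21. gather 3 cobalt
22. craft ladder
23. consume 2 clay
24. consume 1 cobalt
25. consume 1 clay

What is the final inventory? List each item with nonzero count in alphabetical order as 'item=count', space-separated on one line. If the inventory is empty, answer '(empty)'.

After 1 (gather 5 clay): clay=5
After 2 (gather 1 coal): clay=5 coal=1
After 3 (consume 1 coal): clay=5
After 4 (gather 5 coal): clay=5 coal=5
After 5 (consume 1 coal): clay=5 coal=4
After 6 (gather 3 coal): clay=5 coal=7
After 7 (consume 2 clay): clay=3 coal=7
After 8 (gather 5 clay): clay=8 coal=7
After 9 (gather 3 clay): clay=11 coal=7
After 10 (gather 4 coal): clay=11 coal=11
After 11 (consume 1 clay): clay=10 coal=11
After 12 (consume 7 clay): clay=3 coal=11
After 13 (consume 7 coal): clay=3 coal=4
After 14 (gather 7 clay): clay=10 coal=4
After 15 (gather 2 coal): clay=10 coal=6
After 16 (gather 4 clay): clay=14 coal=6
After 17 (gather 2 clay): clay=16 coal=6
After 18 (consume 11 clay): clay=5 coal=6
After 19 (consume 2 coal): clay=5 coal=4
After 20 (gather 5 coal): clay=5 coal=9
After 21 (gather 3 cobalt): clay=5 coal=9 cobalt=3
After 22 (craft ladder): clay=3 coal=8 cobalt=2 ladder=1
After 23 (consume 2 clay): clay=1 coal=8 cobalt=2 ladder=1
After 24 (consume 1 cobalt): clay=1 coal=8 cobalt=1 ladder=1
After 25 (consume 1 clay): coal=8 cobalt=1 ladder=1

Answer: coal=8 cobalt=1 ladder=1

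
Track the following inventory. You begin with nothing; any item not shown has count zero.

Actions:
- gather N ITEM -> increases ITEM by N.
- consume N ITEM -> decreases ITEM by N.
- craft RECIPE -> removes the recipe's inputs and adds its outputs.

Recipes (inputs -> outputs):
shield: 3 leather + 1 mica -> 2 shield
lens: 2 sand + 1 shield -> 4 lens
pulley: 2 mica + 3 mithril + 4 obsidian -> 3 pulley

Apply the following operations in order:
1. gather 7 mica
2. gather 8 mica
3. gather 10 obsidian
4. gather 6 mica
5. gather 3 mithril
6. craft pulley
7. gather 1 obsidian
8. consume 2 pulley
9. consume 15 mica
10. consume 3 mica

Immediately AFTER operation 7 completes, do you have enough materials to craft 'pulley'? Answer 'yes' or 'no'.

After 1 (gather 7 mica): mica=7
After 2 (gather 8 mica): mica=15
After 3 (gather 10 obsidian): mica=15 obsidian=10
After 4 (gather 6 mica): mica=21 obsidian=10
After 5 (gather 3 mithril): mica=21 mithril=3 obsidian=10
After 6 (craft pulley): mica=19 obsidian=6 pulley=3
After 7 (gather 1 obsidian): mica=19 obsidian=7 pulley=3

Answer: no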